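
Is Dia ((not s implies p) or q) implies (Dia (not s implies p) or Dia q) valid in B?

Tableau for the negation not (Dia ((not s implies p) or q) implies (Dia (not s implies p) or Dia q)):
1. not (Dia ((not s implies p) or q) implies (Dia (not s implies p) or Dia q)), 0
2. Dia ((not s implies p) or q), 0
3. not (Dia (not s implies p) or Dia q), 0
4. not Dia (not s implies p), 0
5. not Dia q, 0
6. not (not s implies p), 0
7. not s, 0
8. not p, 0
9. not q, 0
10. (not s implies p) or q, 1
11. not (not s implies p), 1
12. not s, 1
13. not p, 1
14. not q, 1
15. not s implies p, 1
16. p, 1
Accessibility: 0R0, 0R1, 1R0, 1R1
Branch closes: p and not p both at 1.
All branches of the negation close; one closing branch shown above.

Valid in B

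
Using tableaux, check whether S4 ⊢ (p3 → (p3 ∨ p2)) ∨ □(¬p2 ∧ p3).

Valid in S4

Tableau for the negation ¬((p3 → (p3 ∨ p2)) ∨ □(¬p2 ∧ p3)):
1. ¬((p3 → (p3 ∨ p2)) ∨ □(¬p2 ∧ p3)), w0
2. ¬(p3 → (p3 ∨ p2)), w0
3. ¬□(¬p2 ∧ p3), w0
4. p3, w0
5. ¬(p3 ∨ p2), w0
6. ¬p3, w0
7. ¬p2, w0
Accessibility: w0Rw0
Branch closes: p3 and ¬p3 both at w0.
All branches of the negation close; one closing branch shown above.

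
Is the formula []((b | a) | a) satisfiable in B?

Satisfiable (open branch found)

1. []((b | a) | a), w0
2. (b | a) | a, w0
3. a, w0
Accessibility: w0Rw0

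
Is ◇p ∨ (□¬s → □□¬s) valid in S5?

Tableau for the negation ¬(◇p ∨ (□¬s → □□¬s)):
1. ¬(◇p ∨ (□¬s → □□¬s)), w0
2. ¬◇p, w0
3. ¬(□¬s → □□¬s), w0
4. □¬s, w0
5. ¬□□¬s, w0
6. ¬p, w0
7. ¬s, w0
8. ¬□¬s, w1
9. ¬p, w1
10. ¬s, w1
11. s, w2
12. ¬p, w2
13. ¬s, w2
Accessibility: w0Rw0, w0Rw1, w0Rw2, w1Rw0, w1Rw1, w1Rw2, w2Rw0, w2Rw1, w2Rw2
Branch closes: s and ¬s both at w2.
All branches of the negation close; one closing branch shown above.

Yes, valid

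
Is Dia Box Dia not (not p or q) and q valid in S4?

Tableau for the negation not (Dia Box Dia not (not p or q) and q):
1. not (Dia Box Dia not (not p or q) and q), u
2. not q, u   [neg-and-rule on 1 (branches; this branch)]
Accessibility: uRu
The negation has an open branch (countermodel exists).

Invalid (countermodel exists)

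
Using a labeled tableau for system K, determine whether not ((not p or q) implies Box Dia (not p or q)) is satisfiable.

Satisfiable (open branch found)

1. not ((not p or q) implies Box Dia (not p or q)), 0
2. not p or q, 0
3. not Box Dia (not p or q), 0
4. q, 0
5. not Dia (not p or q), 1
Accessibility: 0R1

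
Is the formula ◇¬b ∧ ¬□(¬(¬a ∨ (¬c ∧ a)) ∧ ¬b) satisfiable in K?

1. ◇¬b ∧ ¬□(¬(¬a ∨ (¬c ∧ a)) ∧ ¬b), w0
2. ◇¬b, w0
3. ¬□(¬(¬a ∨ (¬c ∧ a)) ∧ ¬b), w0
4. ¬b, w1
5. ¬(¬(¬a ∨ (¬c ∧ a)) ∧ ¬b), w2
6. b, w2
Accessibility: w0Rw1, w0Rw2

Satisfiable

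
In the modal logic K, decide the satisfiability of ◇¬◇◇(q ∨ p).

Satisfiable

1. ◇¬◇◇(q ∨ p), 0
2. ¬◇◇(q ∨ p), 1
Accessibility: 0R1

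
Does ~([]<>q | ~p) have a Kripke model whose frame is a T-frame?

Yes, satisfiable

1. ~([]<>q | ~p), u
2. ~[]<>q, u
3. p, u
4. ~<>q, v
5. ~q, v
Accessibility: uRu, uRv, vRv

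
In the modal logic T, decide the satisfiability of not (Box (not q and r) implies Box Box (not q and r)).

1. not (Box (not q and r) implies Box Box (not q and r)), u
2. Box (not q and r), u
3. not Box Box (not q and r), u
4. not q and r, u
5. not q, u
6. r, u
7. not Box (not q and r), v
8. not q and r, v
9. not q, v
10. r, v
11. not (not q and r), w
12. not r, w
Accessibility: uRu, uRv, vRv, vRw, wRw

Satisfiable (open branch found)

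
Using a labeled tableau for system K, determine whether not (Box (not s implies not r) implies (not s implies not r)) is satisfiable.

1. not (Box (not s implies not r) implies (not s implies not r)), u
2. Box (not s implies not r), u
3. not (not s implies not r), u
4. not s, u
5. r, u

Satisfiable (open branch found)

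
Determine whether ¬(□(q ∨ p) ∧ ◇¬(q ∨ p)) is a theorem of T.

Valid in T

Tableau for the negation □(q ∨ p) ∧ ◇¬(q ∨ p):
1. □(q ∨ p) ∧ ◇¬(q ∨ p), u
2. □(q ∨ p), u
3. ◇¬(q ∨ p), u
4. q ∨ p, u
5. p, u
6. ¬(q ∨ p), v
7. ¬q, v
8. ¬p, v
9. q ∨ p, v
10. p, v
Accessibility: uRu, uRv, vRv
Branch closes: p and ¬p both at v.
All branches of the negation close; one closing branch shown above.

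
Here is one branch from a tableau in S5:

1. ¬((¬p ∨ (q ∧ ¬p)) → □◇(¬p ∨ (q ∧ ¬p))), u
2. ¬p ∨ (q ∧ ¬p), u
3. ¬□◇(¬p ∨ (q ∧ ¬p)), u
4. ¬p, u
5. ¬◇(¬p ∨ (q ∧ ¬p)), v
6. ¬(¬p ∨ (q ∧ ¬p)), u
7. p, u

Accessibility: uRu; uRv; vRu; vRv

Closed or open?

Both p and ¬p appear at u.

Closed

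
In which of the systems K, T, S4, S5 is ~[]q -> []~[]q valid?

S5

S4-tableau for the negation ~(~[]q -> []~[]q):
1. ~(~[]q -> []~[]q), 0
2. ~[]q, 0
3. ~[]~[]q, 0
4. ~q, 1
5. []q, 2
6. q, 2
Accessibility: 0R0, 0R1, 0R2, 1R1, 2R2
Complete open branch: countermodel on an S4-frame, so not valid in S4, nor in K, T (the same frame is also a K-frame and a T-frame).
S5-tableau for the negation ~(~[]q -> []~[]q):
1. ~(~[]q -> []~[]q), 0
2. ~[]q, 0
3. ~[]~[]q, 0
4. ~q, 1
5. []q, 2
6. q, 0
7. q, 1
Accessibility: 0R0, 0R1, 0R2, 1R0, 1R1, 1R2, 2R0, 2R1, 2R2
Branch closes: q and ~q both at 1.
Every branch closes (one shown): valid in S5.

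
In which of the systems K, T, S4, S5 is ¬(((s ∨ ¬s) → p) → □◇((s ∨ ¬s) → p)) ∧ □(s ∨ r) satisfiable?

S4-tableau for the formula:
1. ¬(((s ∨ ¬s) → p) → □◇((s ∨ ¬s) → p)) ∧ □(s ∨ r), 0
2. ¬(((s ∨ ¬s) → p) → □◇((s ∨ ¬s) → p)), 0   [∧-rule on 1]
3. □(s ∨ r), 0   [∧-rule on 1]
4. (s ∨ ¬s) → p, 0   [¬→-rule on 2]
5. ¬□◇((s ∨ ¬s) → p), 0   [¬→-rule on 2]
6. s ∨ r, 0   [□-rule on 3 via 0R0]
7. p, 0   [→-rule on 4 (branches; this branch)]
8. r, 0   [∨-rule on 6 (branches; this branch)]
9. ¬◇((s ∨ ¬s) → p), 1   [¬□-rule on 5: fresh world 1, 0R1]
10. s ∨ r, 1   [□-rule on 3 via 0R1]
11. ¬((s ∨ ¬s) → p), 1   [¬◇-rule on 9 via 1R1]
12. s ∨ ¬s, 1   [¬→-rule on 11]
13. ¬p, 1   [¬→-rule on 11]
14. r, 1   [∨-rule on 10 (branches; this branch)]
15. ¬s, 1   [∨-rule on 12 (branches; this branch)]
Accessibility: 0R0, 0R1, 1R1
Complete open branch: satisfiable in S4, hence also in K, T (this S4-model is also a K-model and a T-model).
S5-tableau for the formula:
1. ¬(((s ∨ ¬s) → p) → □◇((s ∨ ¬s) → p)) ∧ □(s ∨ r), 0
2. ¬(((s ∨ ¬s) → p) → □◇((s ∨ ¬s) → p)), 0   [∧-rule on 1]
3. □(s ∨ r), 0   [∧-rule on 1]
4. (s ∨ ¬s) → p, 0   [¬→-rule on 2]
5. ¬□◇((s ∨ ¬s) → p), 0   [¬→-rule on 2]
6. s ∨ r, 0   [□-rule on 3 via 0R0]
7. p, 0   [→-rule on 4 (branches; this branch)]
8. r, 0   [∨-rule on 6 (branches; this branch)]
9. ¬◇((s ∨ ¬s) → p), 1   [¬□-rule on 5: fresh world 1, 0R1]
10. s ∨ r, 1   [□-rule on 3 via 0R1]
11. ¬((s ∨ ¬s) → p), 0   [¬◇-rule on 9 via 1R0]
12. s ∨ ¬s, 0   [¬→-rule on 11]
13. ¬p, 0   [¬→-rule on 11]
Accessibility: 0R0, 0R1, 1R0, 1R1
Branch closes: p and ¬p both at 0.
Every branch closes (one shown): unsatisfiable in S5.

K, T, S4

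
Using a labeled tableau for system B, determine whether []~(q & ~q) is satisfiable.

1. []~(q & ~q), 0
2. ~(q & ~q), 0
3. q, 0
Accessibility: 0R0

Satisfiable (open branch found)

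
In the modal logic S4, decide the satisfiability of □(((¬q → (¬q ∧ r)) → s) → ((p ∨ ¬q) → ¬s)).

1. □(((¬q → (¬q ∧ r)) → s) → ((p ∨ ¬q) → ¬s)), u
2. ((¬q → (¬q ∧ r)) → s) → ((p ∨ ¬q) → ¬s), u
3. (p ∨ ¬q) → ¬s, u
4. ¬s, u
Accessibility: uRu

Satisfiable (open branch found)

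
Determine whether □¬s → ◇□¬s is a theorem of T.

Tableau for the negation ¬(□¬s → ◇□¬s):
1. ¬(□¬s → ◇□¬s), u
2. □¬s, u   [¬→-rule on 1]
3. ¬◇□¬s, u   [¬→-rule on 1]
4. ¬s, u   [□-rule on 2 via uRu]
5. ¬□¬s, u   [¬◇-rule on 3 via uRu]
6. s, v   [¬□-rule on 5: fresh world v, uRv]
7. ¬s, v   [□-rule on 2 via uRv]
Accessibility: uRu, uRv, vRv
Branch closes: s and ¬s both at v.
All branches of the negation close; one closing branch shown above.

Yes, valid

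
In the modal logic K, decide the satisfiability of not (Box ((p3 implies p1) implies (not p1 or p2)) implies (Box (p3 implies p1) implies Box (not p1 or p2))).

Unsatisfiable (every branch closes)

1. not (Box ((p3 implies p1) implies (not p1 or p2)) implies (Box (p3 implies p1) implies Box (not p1 or p2))), 0
2. Box ((p3 implies p1) implies (not p1 or p2)), 0
3. not (Box (p3 implies p1) implies Box (not p1 or p2)), 0
4. Box (p3 implies p1), 0
5. not Box (not p1 or p2), 0
6. not (not p1 or p2), 1
7. p1, 1
8. not p2, 1
9. (p3 implies p1) implies (not p1 or p2), 1
10. p3 implies p1, 1
11. not p1 or p2, 1
12. p2, 1
Accessibility: 0R1
Branch closes: p2 and not p2 both at 1.
All branches of the tableau close; one closing branch shown above.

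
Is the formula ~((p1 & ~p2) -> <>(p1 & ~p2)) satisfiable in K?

Satisfiable (open branch found)

1. ~((p1 & ~p2) -> <>(p1 & ~p2)), 0
2. p1 & ~p2, 0
3. ~<>(p1 & ~p2), 0
4. p1, 0
5. ~p2, 0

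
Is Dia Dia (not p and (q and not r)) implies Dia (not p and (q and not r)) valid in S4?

Tableau for the negation not (Dia Dia (not p and (q and not r)) implies Dia (not p and (q and not r))):
1. not (Dia Dia (not p and (q and not r)) implies Dia (not p and (q and not r))), w0
2. Dia Dia (not p and (q and not r)), w0
3. not Dia (not p and (q and not r)), w0
4. not (not p and (q and not r)), w0
5. not (q and not r), w0
6. r, w0
7. Dia (not p and (q and not r)), w1
8. not (not p and (q and not r)), w1
9. not (q and not r), w1
10. r, w1
11. not p and (q and not r), w2
12. not p, w2
13. q and not r, w2
14. q, w2
15. not r, w2
16. not (not p and (q and not r)), w2
17. not (q and not r), w2
18. r, w2
Accessibility: w0Rw0, w0Rw1, w0Rw2, w1Rw1, w1Rw2, w2Rw2
Branch closes: r and not r both at w2.
All branches of the negation close; one closing branch shown above.

Valid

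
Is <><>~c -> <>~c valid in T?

Invalid (countermodel exists)

Tableau for the negation ~(<><>~c -> <>~c):
1. ~(<><>~c -> <>~c), 0
2. <><>~c, 0   [~->-rule on 1]
3. ~<>~c, 0   [~->-rule on 1]
4. c, 0   [~<>-rule on 3 via 0R0]
5. <>~c, 1   [<>-rule on 2: fresh world 1, 0R1]
6. c, 1   [~<>-rule on 3 via 0R1]
7. ~c, 2   [<>-rule on 5: fresh world 2, 1R2]
Accessibility: 0R0, 0R1, 1R1, 1R2, 2R2
The negation has an open branch (countermodel exists).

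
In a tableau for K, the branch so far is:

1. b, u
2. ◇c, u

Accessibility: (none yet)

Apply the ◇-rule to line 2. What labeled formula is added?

a fresh world v with uRv, and c at v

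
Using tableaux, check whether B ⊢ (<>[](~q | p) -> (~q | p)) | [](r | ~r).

Tableau for the negation ~((<>[](~q | p) -> (~q | p)) | [](r | ~r)):
1. ~((<>[](~q | p) -> (~q | p)) | [](r | ~r)), u
2. ~(<>[](~q | p) -> (~q | p)), u
3. ~[](r | ~r), u
4. <>[](~q | p), u
5. ~(~q | p), u
6. q, u
7. ~p, u
8. ~(r | ~r), v
9. ~r, v
10. r, v
Accessibility: uRu, uRv, vRu, vRv
Branch closes: r and ~r both at v.
All branches of the negation close; one closing branch shown above.

Valid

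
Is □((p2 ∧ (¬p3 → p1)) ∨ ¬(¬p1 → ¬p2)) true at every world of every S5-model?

Tableau for the negation ¬□((p2 ∧ (¬p3 → p1)) ∨ ¬(¬p1 → ¬p2)):
1. ¬□((p2 ∧ (¬p3 → p1)) ∨ ¬(¬p1 → ¬p2)), u
2. ¬((p2 ∧ (¬p3 → p1)) ∨ ¬(¬p1 → ¬p2)), v
3. ¬(p2 ∧ (¬p3 → p1)), v
4. ¬p1 → ¬p2, v
5. ¬(¬p3 → p1), v
6. ¬p3, v
7. ¬p1, v
8. ¬p2, v
Accessibility: uRu, uRv, vRu, vRv
The negation has an open branch (countermodel exists).

Not valid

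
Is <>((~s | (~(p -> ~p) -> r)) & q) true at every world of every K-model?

Tableau for the negation ~<>((~s | (~(p -> ~p) -> r)) & q):
1. ~<>((~s | (~(p -> ~p) -> r)) & q), u
The negation has an open branch (countermodel exists).

No, not valid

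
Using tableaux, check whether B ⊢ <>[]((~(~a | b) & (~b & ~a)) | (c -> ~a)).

Not valid

Tableau for the negation ~<>[]((~(~a | b) & (~b & ~a)) | (c -> ~a)):
1. ~<>[]((~(~a | b) & (~b & ~a)) | (c -> ~a)), u
2. ~[]((~(~a | b) & (~b & ~a)) | (c -> ~a)), u
3. ~((~(~a | b) & (~b & ~a)) | (c -> ~a)), v
4. ~(~(~a | b) & (~b & ~a)), v
5. ~(c -> ~a), v
6. c, v
7. a, v
8. ~[]((~(~a | b) & (~b & ~a)) | (c -> ~a)), v
9. ~(~b & ~a), v
10. ~((~(~a | b) & (~b & ~a)) | (c -> ~a)), w
11. ~(~(~a | b) & (~b & ~a)), w
12. ~(c -> ~a), w
13. c, w
14. a, w
15. ~(~b & ~a), w
Accessibility: uRu, uRv, vRu, vRv, vRw, wRv, wRw
The negation has an open branch (countermodel exists).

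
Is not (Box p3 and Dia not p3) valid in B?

Tableau for the negation Box p3 and Dia not p3:
1. Box p3 and Dia not p3, w0
2. Box p3, w0
3. Dia not p3, w0
4. p3, w0
5. not p3, w1
6. p3, w1
Accessibility: w0Rw0, w0Rw1, w1Rw0, w1Rw1
Branch closes: p3 and not p3 both at w1.
Every branch of the negation's tableau closes; the branch above is one of them.

Valid in B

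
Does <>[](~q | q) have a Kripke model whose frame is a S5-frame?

1. <>[](~q | q), u
2. [](~q | q), v   [<>-rule on 1: fresh world v, uRv]
3. ~q | q, u   [[]-rule on 2 via vRu]
4. ~q | q, v   [[]-rule on 2 via vRv]
5. q, u   [|-rule on 3 (branches; this branch)]
6. q, v   [|-rule on 4 (branches; this branch)]
Accessibility: uRu, uRv, vRu, vRv

Satisfiable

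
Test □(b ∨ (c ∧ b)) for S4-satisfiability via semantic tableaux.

Satisfiable

1. □(b ∨ (c ∧ b)), u
2. b ∨ (c ∧ b), u   [□-rule on 1 via uRu]
3. c ∧ b, u   [∨-rule on 2 (branches; this branch)]
4. c, u   [∧-rule on 3]
5. b, u   [∧-rule on 3]
Accessibility: uRu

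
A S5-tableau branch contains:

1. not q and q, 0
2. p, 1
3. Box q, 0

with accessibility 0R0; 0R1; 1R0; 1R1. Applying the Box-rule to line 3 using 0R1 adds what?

q, 1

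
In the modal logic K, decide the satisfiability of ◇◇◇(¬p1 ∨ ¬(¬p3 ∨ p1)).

1. ◇◇◇(¬p1 ∨ ¬(¬p3 ∨ p1)), w0
2. ◇◇(¬p1 ∨ ¬(¬p3 ∨ p1)), w1
3. ◇(¬p1 ∨ ¬(¬p3 ∨ p1)), w2
4. ¬p1 ∨ ¬(¬p3 ∨ p1), w3
5. ¬(¬p3 ∨ p1), w3
6. p3, w3
7. ¬p1, w3
Accessibility: w0Rw1, w1Rw2, w2Rw3

Satisfiable (open branch found)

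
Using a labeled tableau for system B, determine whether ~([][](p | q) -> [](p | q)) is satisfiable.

1. ~([][](p | q) -> [](p | q)), 0
2. [][](p | q), 0   [~->-rule on 1]
3. ~[](p | q), 0   [~->-rule on 1]
4. [](p | q), 0   [[]-rule on 2 via 0R0]
5. p | q, 0   [[]-rule on 4 via 0R0]
6. q, 0   [|-rule on 5 (branches; this branch)]
7. ~(p | q), 1   [~[]-rule on 3: fresh world 1, 0R1]
8. ~p, 1   [~|-rule on 7]
9. ~q, 1   [~|-rule on 7]
10. [](p | q), 1   [[]-rule on 2 via 0R1]
11. p | q, 1   [[]-rule on 4 via 0R1]
12. q, 1   [|-rule on 11 (branches; this branch)]
Accessibility: 0R0, 0R1, 1R0, 1R1
Branch closes: q and ~q both at 1.
Every branch closes; the branch above is one of them.

No, unsatisfiable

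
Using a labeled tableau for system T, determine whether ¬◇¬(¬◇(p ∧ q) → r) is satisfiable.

1. ¬◇¬(¬◇(p ∧ q) → r), u
2. ¬◇(p ∧ q) → r, u
3. r, u
Accessibility: uRu

Satisfiable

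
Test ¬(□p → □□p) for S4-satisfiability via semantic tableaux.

1. ¬(□p → □□p), 0
2. □p, 0
3. ¬□□p, 0
4. p, 0
5. ¬□p, 1
6. p, 1
7. ¬p, 2
8. p, 2
Accessibility: 0R0, 0R1, 0R2, 1R1, 1R2, 2R2
Branch closes: p and ¬p both at 2.
(One branch shown.) All branches close.

Unsatisfiable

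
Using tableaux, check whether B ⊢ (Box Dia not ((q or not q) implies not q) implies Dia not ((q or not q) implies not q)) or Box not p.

Tableau for the negation not ((Box Dia not ((q or not q) implies not q) implies Dia not ((q or not q) implies not q)) or Box not p):
1. not ((Box Dia not ((q or not q) implies not q) implies Dia not ((q or not q) implies not q)) or Box not p), 0
2. not (Box Dia not ((q or not q) implies not q) implies Dia not ((q or not q) implies not q)), 0
3. not Box not p, 0
4. Box Dia not ((q or not q) implies not q), 0
5. not Dia not ((q or not q) implies not q), 0
6. Dia not ((q or not q) implies not q), 0
7. (q or not q) implies not q, 0
8. not q, 0
9. p, 1
10. Dia not ((q or not q) implies not q), 1
11. (q or not q) implies not q, 1
12. not q, 1
13. not ((q or not q) implies not q), 2
14. q or not q, 2
15. q, 2
16. Dia not ((q or not q) implies not q), 2
17. (q or not q) implies not q, 2
18. not (q or not q), 2
19. not q, 2
Accessibility: 0R0, 0R1, 0R2, 1R0, 1R1, 2R0, 2R2
Branch closes: q and not q both at 2.
All branches of the negation close; one closing branch shown above.

Valid in B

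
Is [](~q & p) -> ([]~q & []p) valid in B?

Tableau for the negation ~([](~q & p) -> ([]~q & []p)):
1. ~([](~q & p) -> ([]~q & []p)), u
2. [](~q & p), u   [~->-rule on 1]
3. ~([]~q & []p), u   [~->-rule on 1]
4. ~q & p, u   [[]-rule on 2 via uRu]
5. ~q, u   [&-rule on 4]
6. p, u   [&-rule on 4]
7. ~[]p, u   [~&-rule on 3 (branches; this branch)]
8. ~p, v   [~[]-rule on 7: fresh world v, uRv]
9. ~q & p, v   [[]-rule on 2 via uRv]
10. ~q, v   [&-rule on 9]
11. p, v   [&-rule on 9]
Accessibility: uRu, uRv, vRu, vRv
Branch closes: p and ~p both at v.
All branches of the negation close; one closing branch shown above.

Valid in B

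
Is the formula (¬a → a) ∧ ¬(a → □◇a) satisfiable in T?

Yes, satisfiable

1. (¬a → a) ∧ ¬(a → □◇a), u
2. ¬a → a, u
3. ¬(a → □◇a), u
4. a, u
5. ¬□◇a, u
6. ¬◇a, v
7. ¬a, v
Accessibility: uRu, uRv, vRv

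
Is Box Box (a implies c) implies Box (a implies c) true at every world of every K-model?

Invalid (countermodel exists)

Tableau for the negation not (Box Box (a implies c) implies Box (a implies c)):
1. not (Box Box (a implies c) implies Box (a implies c)), u
2. Box Box (a implies c), u
3. not Box (a implies c), u
4. not (a implies c), v
5. a, v
6. not c, v
7. Box (a implies c), v
Accessibility: uRv
The negation has an open branch (countermodel exists).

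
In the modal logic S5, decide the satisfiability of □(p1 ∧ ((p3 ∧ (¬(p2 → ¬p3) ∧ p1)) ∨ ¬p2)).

1. □(p1 ∧ ((p3 ∧ (¬(p2 → ¬p3) ∧ p1)) ∨ ¬p2)), w0
2. p1 ∧ ((p3 ∧ (¬(p2 → ¬p3) ∧ p1)) ∨ ¬p2), w0
3. p1, w0
4. (p3 ∧ (¬(p2 → ¬p3) ∧ p1)) ∨ ¬p2, w0
5. ¬p2, w0
Accessibility: w0Rw0

Satisfiable (open branch found)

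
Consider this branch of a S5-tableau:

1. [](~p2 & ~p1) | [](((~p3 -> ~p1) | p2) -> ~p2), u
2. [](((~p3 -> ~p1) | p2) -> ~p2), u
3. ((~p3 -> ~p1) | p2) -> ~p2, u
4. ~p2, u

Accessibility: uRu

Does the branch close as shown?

No world carries both an atom and its negation.

Not closed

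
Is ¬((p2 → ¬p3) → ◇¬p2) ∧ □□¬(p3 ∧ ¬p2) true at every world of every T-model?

Invalid (countermodel exists)

Tableau for the negation ¬(¬((p2 → ¬p3) → ◇¬p2) ∧ □□¬(p3 ∧ ¬p2)):
1. ¬(¬((p2 → ¬p3) → ◇¬p2) ∧ □□¬(p3 ∧ ¬p2)), 0
2. ¬□□¬(p3 ∧ ¬p2), 0
3. ¬□¬(p3 ∧ ¬p2), 1
4. p3 ∧ ¬p2, 2
5. p3, 2
6. ¬p2, 2
Accessibility: 0R0, 0R1, 1R1, 1R2, 2R2
The negation has an open branch (countermodel exists).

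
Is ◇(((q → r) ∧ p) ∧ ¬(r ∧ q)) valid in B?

Tableau for the negation ¬◇(((q → r) ∧ p) ∧ ¬(r ∧ q)):
1. ¬◇(((q → r) ∧ p) ∧ ¬(r ∧ q)), 0
2. ¬(((q → r) ∧ p) ∧ ¬(r ∧ q)), 0   [¬◇-rule on 1 via 0R0]
3. r ∧ q, 0   [¬∧-rule on 2 (branches; this branch)]
4. r, 0   [∧-rule on 3]
5. q, 0   [∧-rule on 3]
Accessibility: 0R0
The negation has an open branch (countermodel exists).

No, not valid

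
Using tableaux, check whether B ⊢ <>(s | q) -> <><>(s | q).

Valid in B

Tableau for the negation ~(<>(s | q) -> <><>(s | q)):
1. ~(<>(s | q) -> <><>(s | q)), u
2. <>(s | q), u   [~->-rule on 1]
3. ~<><>(s | q), u   [~->-rule on 1]
4. ~<>(s | q), u   [~<>-rule on 3 via uRu]
5. ~(s | q), u   [~<>-rule on 4 via uRu]
6. ~s, u   [~|-rule on 5]
7. ~q, u   [~|-rule on 5]
8. s | q, v   [<>-rule on 2: fresh world v, uRv]
9. ~<>(s | q), v   [~<>-rule on 3 via uRv]
10. ~(s | q), v   [~<>-rule on 4 via uRv]
11. ~s, v   [~|-rule on 10]
12. ~q, v   [~|-rule on 10]
13. q, v   [|-rule on 8 (branches; this branch)]
Accessibility: uRu, uRv, vRu, vRv
Branch closes: q and ~q both at v.
Every branch of the negation's tableau closes; the branch above is one of them.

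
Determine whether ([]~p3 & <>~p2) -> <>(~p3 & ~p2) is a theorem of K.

Valid in K

Tableau for the negation ~(([]~p3 & <>~p2) -> <>(~p3 & ~p2)):
1. ~(([]~p3 & <>~p2) -> <>(~p3 & ~p2)), 0
2. []~p3 & <>~p2, 0
3. ~<>(~p3 & ~p2), 0
4. []~p3, 0
5. <>~p2, 0
6. ~p2, 1
7. ~(~p3 & ~p2), 1
8. ~p3, 1
9. p2, 1
Accessibility: 0R1
Branch closes: p2 and ~p2 both at 1.
All branches of the negation close; one closing branch shown above.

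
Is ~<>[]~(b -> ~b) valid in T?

Not valid

Tableau for the negation <>[]~(b -> ~b):
1. <>[]~(b -> ~b), u
2. []~(b -> ~b), v
3. ~(b -> ~b), v
4. b, v
Accessibility: uRu, uRv, vRv
The negation has an open branch (countermodel exists).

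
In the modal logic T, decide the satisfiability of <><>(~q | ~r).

1. <><>(~q | ~r), w0
2. <>(~q | ~r), w1
3. ~q | ~r, w2
4. ~r, w2
Accessibility: w0Rw0, w0Rw1, w1Rw1, w1Rw2, w2Rw2

Yes, satisfiable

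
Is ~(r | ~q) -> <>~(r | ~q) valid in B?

Tableau for the negation ~(~(r | ~q) -> <>~(r | ~q)):
1. ~(~(r | ~q) -> <>~(r | ~q)), w0
2. ~(r | ~q), w0   [~->-rule on 1]
3. ~<>~(r | ~q), w0   [~->-rule on 1]
4. ~r, w0   [~|-rule on 2]
5. q, w0   [~|-rule on 2]
6. r | ~q, w0   [~<>-rule on 3 via w0Rw0]
7. ~q, w0   [|-rule on 6 (branches; this branch)]
Accessibility: w0Rw0
Branch closes: q and ~q both at w0.
Every branch of the negation's tableau closes; the branch above is one of them.

Valid in B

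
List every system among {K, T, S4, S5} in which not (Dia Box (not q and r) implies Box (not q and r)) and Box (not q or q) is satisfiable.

S4-tableau for the formula:
1. not (Dia Box (not q and r) implies Box (not q and r)) and Box (not q or q), 0
2. not (Dia Box (not q and r) implies Box (not q and r)), 0
3. Box (not q or q), 0
4. Dia Box (not q and r), 0
5. not Box (not q and r), 0
6. not q or q, 0
7. q, 0
8. Box (not q and r), 1
9. not q or q, 1
10. not q and r, 1
11. not q, 1
12. r, 1
13. not (not q and r), 2
14. not q or q, 2
15. not r, 2
16. q, 2
Accessibility: 0R0, 0R1, 0R2, 1R1, 2R2
Complete open branch: satisfiable in S4, hence also in K, T (this S4-model is also a K-model and a T-model).
S5-tableau for the formula:
1. not (Dia Box (not q and r) implies Box (not q and r)) and Box (not q or q), 0
2. not (Dia Box (not q and r) implies Box (not q and r)), 0
3. Box (not q or q), 0
4. Dia Box (not q and r), 0
5. not Box (not q and r), 0
6. not q or q, 0
7. not q, 0
8. Box (not q and r), 1
9. not q or q, 1
10. not q and r, 0
11. r, 0
12. not q and r, 1
13. not q, 1
14. r, 1
15. not (not q and r), 2
16. not q or q, 2
17. not q and r, 2
18. not q, 2
19. r, 2
20. not r, 2
Accessibility: 0R0, 0R1, 0R2, 1R0, 1R1, 1R2, 2R0, 2R1, 2R2
Branch closes: r and not r both at 2.
Every branch closes (one shown): unsatisfiable in S5.

K, T, S4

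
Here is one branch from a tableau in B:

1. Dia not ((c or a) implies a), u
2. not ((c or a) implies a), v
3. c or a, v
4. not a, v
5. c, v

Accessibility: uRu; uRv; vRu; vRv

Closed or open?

No world carries both an atom and its negation.

Not closed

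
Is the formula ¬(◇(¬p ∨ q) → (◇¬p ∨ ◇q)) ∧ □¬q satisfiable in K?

Unsatisfiable

1. ¬(◇(¬p ∨ q) → (◇¬p ∨ ◇q)) ∧ □¬q, w0
2. ¬(◇(¬p ∨ q) → (◇¬p ∨ ◇q)), w0
3. □¬q, w0
4. ◇(¬p ∨ q), w0
5. ¬(◇¬p ∨ ◇q), w0
6. ¬◇¬p, w0
7. ¬◇q, w0
8. ¬p ∨ q, w1
9. ¬q, w1
10. p, w1
11. q, w1
Accessibility: w0Rw1
Branch closes: q and ¬q both at w1.
(One branch shown.) All branches close.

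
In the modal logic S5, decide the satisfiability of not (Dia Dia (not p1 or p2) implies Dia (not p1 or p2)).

Unsatisfiable (every branch closes)

1. not (Dia Dia (not p1 or p2) implies Dia (not p1 or p2)), w0
2. Dia Dia (not p1 or p2), w0
3. not Dia (not p1 or p2), w0
4. not (not p1 or p2), w0
5. p1, w0
6. not p2, w0
7. Dia (not p1 or p2), w1
8. not (not p1 or p2), w1
9. p1, w1
10. not p2, w1
11. not p1 or p2, w2
12. not (not p1 or p2), w2
13. p1, w2
14. not p2, w2
15. p2, w2
Accessibility: w0Rw0, w0Rw1, w0Rw2, w1Rw0, w1Rw1, w1Rw2, w2Rw0, w2Rw1, w2Rw2
Branch closes: p2 and not p2 both at w2.
(One branch shown.) All branches close.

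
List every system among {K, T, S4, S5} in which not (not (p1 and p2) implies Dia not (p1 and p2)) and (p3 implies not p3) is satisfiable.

K

T-tableau for the formula:
1. not (not (p1 and p2) implies Dia not (p1 and p2)) and (p3 implies not p3), 0
2. not (not (p1 and p2) implies Dia not (p1 and p2)), 0   [and-rule on 1]
3. p3 implies not p3, 0   [and-rule on 1]
4. not (p1 and p2), 0   [neg-implies-rule on 2]
5. not Dia not (p1 and p2), 0   [neg-implies-rule on 2]
6. p1 and p2, 0   [neg-Dia-rule on 5 via 0R0]
7. p1, 0   [and-rule on 6]
8. p2, 0   [and-rule on 6]
9. not p3, 0   [implies-rule on 3 (branches; this branch)]
10. not p2, 0   [neg-and-rule on 4 (branches; this branch)]
Accessibility: 0R0
Branch closes: p2 and not p2 both at 0.
Every branch closes (one shown): unsatisfiable in T, hence also in S4, S5 (every S4/S5-frame is a T-frame).
K-tableau for the formula:
1. not (not (p1 and p2) implies Dia not (p1 and p2)) and (p3 implies not p3), 0
2. not (not (p1 and p2) implies Dia not (p1 and p2)), 0   [and-rule on 1]
3. p3 implies not p3, 0   [and-rule on 1]
4. not (p1 and p2), 0   [neg-implies-rule on 2]
5. not Dia not (p1 and p2), 0   [neg-implies-rule on 2]
6. not p3, 0   [implies-rule on 3 (branches; this branch)]
7. not p2, 0   [neg-and-rule on 4 (branches; this branch)]
Complete open branch: satisfiable in K.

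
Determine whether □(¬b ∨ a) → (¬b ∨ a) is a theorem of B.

Yes, valid

Tableau for the negation ¬(□(¬b ∨ a) → (¬b ∨ a)):
1. ¬(□(¬b ∨ a) → (¬b ∨ a)), 0
2. □(¬b ∨ a), 0
3. ¬(¬b ∨ a), 0
4. b, 0
5. ¬a, 0
6. ¬b ∨ a, 0
7. a, 0
Accessibility: 0R0
Branch closes: a and ¬a both at 0.
Every branch of the negation's tableau closes; the branch above is one of them.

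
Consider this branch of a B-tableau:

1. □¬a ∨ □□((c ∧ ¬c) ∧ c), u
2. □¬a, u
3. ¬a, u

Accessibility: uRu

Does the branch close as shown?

No, open

There is no literal clash: for every atom and world, at most one sign appears.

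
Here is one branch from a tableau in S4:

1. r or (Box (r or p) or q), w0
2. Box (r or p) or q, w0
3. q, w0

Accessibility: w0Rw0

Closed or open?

No atom appears with both signs at the same world.

No, open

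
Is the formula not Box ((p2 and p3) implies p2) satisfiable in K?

1. not Box ((p2 and p3) implies p2), w0
2. not ((p2 and p3) implies p2), w1
3. p2 and p3, w1
4. not p2, w1
5. p2, w1
6. p3, w1
Accessibility: w0Rw1
Branch closes: p2 and not p2 both at w1.
Every branch closes; the branch above is one of them.

Unsatisfiable (every branch closes)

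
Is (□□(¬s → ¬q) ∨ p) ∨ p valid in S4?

Tableau for the negation ¬((□□(¬s → ¬q) ∨ p) ∨ p):
1. ¬((□□(¬s → ¬q) ∨ p) ∨ p), u
2. ¬(□□(¬s → ¬q) ∨ p), u
3. ¬p, u
4. ¬□□(¬s → ¬q), u
5. ¬□(¬s → ¬q), v
6. ¬(¬s → ¬q), w
7. ¬s, w
8. q, w
Accessibility: uRu, uRv, uRw, vRv, vRw, wRw
The negation has an open branch (countermodel exists).

Not valid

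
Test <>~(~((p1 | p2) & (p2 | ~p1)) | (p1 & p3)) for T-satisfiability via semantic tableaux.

1. <>~(~((p1 | p2) & (p2 | ~p1)) | (p1 & p3)), 0
2. ~(~((p1 | p2) & (p2 | ~p1)) | (p1 & p3)), 1   [<>-rule on 1: fresh world 1, 0R1]
3. (p1 | p2) & (p2 | ~p1), 1   [~|-rule on 2]
4. ~(p1 & p3), 1   [~|-rule on 2]
5. p1 | p2, 1   [&-rule on 3]
6. p2 | ~p1, 1   [&-rule on 3]
7. ~p3, 1   [~&-rule on 4 (branches; this branch)]
8. p2, 1   [|-rule on 5 (branches; this branch)]
9. ~p1, 1   [|-rule on 6 (branches; this branch)]
Accessibility: 0R0, 0R1, 1R1

Satisfiable (open branch found)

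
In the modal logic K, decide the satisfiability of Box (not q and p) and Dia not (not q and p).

Unsatisfiable

1. Box (not q and p) and Dia not (not q and p), w0
2. Box (not q and p), w0
3. Dia not (not q and p), w0
4. not (not q and p), w1
5. not q and p, w1
6. not q, w1
7. p, w1
8. not p, w1
Accessibility: w0Rw1
Branch closes: p and not p both at w1.
Every branch closes; the branch above is one of them.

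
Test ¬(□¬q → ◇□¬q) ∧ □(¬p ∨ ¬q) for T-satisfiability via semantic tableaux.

Unsatisfiable

1. ¬(□¬q → ◇□¬q) ∧ □(¬p ∨ ¬q), 0
2. ¬(□¬q → ◇□¬q), 0
3. □(¬p ∨ ¬q), 0
4. □¬q, 0
5. ¬◇□¬q, 0
6. ¬p ∨ ¬q, 0
7. ¬q, 0
8. ¬□¬q, 0
9. q, 1
10. ¬p ∨ ¬q, 1
11. ¬q, 1
Accessibility: 0R0, 0R1, 1R1
Branch closes: q and ¬q both at 1.
All branches of the tableau close; one closing branch shown above.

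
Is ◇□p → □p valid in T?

Tableau for the negation ¬(◇□p → □p):
1. ¬(◇□p → □p), 0
2. ◇□p, 0   [¬→-rule on 1]
3. ¬□p, 0   [¬→-rule on 1]
4. □p, 1   [◇-rule on 2: fresh world 1, 0R1]
5. p, 1   [□-rule on 4 via 1R1]
6. ¬p, 2   [¬□-rule on 3: fresh world 2, 0R2]
Accessibility: 0R0, 0R1, 0R2, 1R1, 2R2
The negation has an open branch (countermodel exists).

Not valid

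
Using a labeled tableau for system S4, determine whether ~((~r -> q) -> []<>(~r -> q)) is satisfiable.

Yes, satisfiable

1. ~((~r -> q) -> []<>(~r -> q)), u
2. ~r -> q, u   [~->-rule on 1]
3. ~[]<>(~r -> q), u   [~->-rule on 1]
4. q, u   [->-rule on 2 (branches; this branch)]
5. ~<>(~r -> q), v   [~[]-rule on 3: fresh world v, uRv]
6. ~(~r -> q), v   [~<>-rule on 5 via vRv]
7. ~r, v   [~->-rule on 6]
8. ~q, v   [~->-rule on 6]
Accessibility: uRu, uRv, vRv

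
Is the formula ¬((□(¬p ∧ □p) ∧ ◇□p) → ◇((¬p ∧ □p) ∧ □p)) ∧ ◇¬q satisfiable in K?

1. ¬((□(¬p ∧ □p) ∧ ◇□p) → ◇((¬p ∧ □p) ∧ □p)) ∧ ◇¬q, w0
2. ¬((□(¬p ∧ □p) ∧ ◇□p) → ◇((¬p ∧ □p) ∧ □p)), w0
3. ◇¬q, w0
4. □(¬p ∧ □p) ∧ ◇□p, w0
5. ¬◇((¬p ∧ □p) ∧ □p), w0
6. □(¬p ∧ □p), w0
7. ◇□p, w0
8. ¬q, w1
9. ¬((¬p ∧ □p) ∧ □p), w1
10. ¬p ∧ □p, w1
11. ¬p, w1
12. □p, w1
13. ¬(¬p ∧ □p), w1
14. ¬□p, w1
15. □p, w2
16. ¬((¬p ∧ □p) ∧ □p), w2
17. ¬p ∧ □p, w2
18. ¬p, w2
19. ¬(¬p ∧ □p), w2
20. ¬□p, w2
21. ¬p, w3
22. p, w3
Accessibility: w0Rw1, w0Rw2, w1Rw3
Branch closes: p and ¬p both at w3.
(One branch shown.) All branches close.

Unsatisfiable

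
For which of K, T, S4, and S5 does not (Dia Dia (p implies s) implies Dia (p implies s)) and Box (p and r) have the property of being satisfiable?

K, T

S4-tableau for the formula:
1. not (Dia Dia (p implies s) implies Dia (p implies s)) and Box (p and r), w0
2. not (Dia Dia (p implies s) implies Dia (p implies s)), w0
3. Box (p and r), w0
4. Dia Dia (p implies s), w0
5. not Dia (p implies s), w0
6. p and r, w0
7. p, w0
8. r, w0
9. not (p implies s), w0
10. not s, w0
11. Dia (p implies s), w1
12. p and r, w1
13. p, w1
14. r, w1
15. not (p implies s), w1
16. not s, w1
17. p implies s, w2
18. p and r, w2
19. p, w2
20. r, w2
21. not (p implies s), w2
22. not s, w2
23. s, w2
Accessibility: w0Rw0, w0Rw1, w0Rw2, w1Rw1, w1Rw2, w2Rw2
Branch closes: s and not s both at w2.
Every branch closes (one shown): unsatisfiable in S4, hence also in S5 (every S5-frame is an S4-frame).
T-tableau for the formula:
1. not (Dia Dia (p implies s) implies Dia (p implies s)) and Box (p and r), w0
2. not (Dia Dia (p implies s) implies Dia (p implies s)), w0
3. Box (p and r), w0
4. Dia Dia (p implies s), w0
5. not Dia (p implies s), w0
6. p and r, w0
7. p, w0
8. r, w0
9. not (p implies s), w0
10. not s, w0
11. Dia (p implies s), w1
12. p and r, w1
13. p, w1
14. r, w1
15. not (p implies s), w1
16. not s, w1
17. p implies s, w2
18. s, w2
Accessibility: w0Rw0, w0Rw1, w1Rw1, w1Rw2, w2Rw2
Complete open branch: satisfiable in T, hence also in K (this T-model is also a K-model).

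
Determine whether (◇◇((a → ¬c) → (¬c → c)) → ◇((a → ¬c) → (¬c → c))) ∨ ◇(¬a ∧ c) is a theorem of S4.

Valid

Tableau for the negation ¬((◇◇((a → ¬c) → (¬c → c)) → ◇((a → ¬c) → (¬c → c))) ∨ ◇(¬a ∧ c)):
1. ¬((◇◇((a → ¬c) → (¬c → c)) → ◇((a → ¬c) → (¬c → c))) ∨ ◇(¬a ∧ c)), w0
2. ¬(◇◇((a → ¬c) → (¬c → c)) → ◇((a → ¬c) → (¬c → c))), w0
3. ¬◇(¬a ∧ c), w0
4. ◇◇((a → ¬c) → (¬c → c)), w0
5. ¬◇((a → ¬c) → (¬c → c)), w0
6. ¬(¬a ∧ c), w0
7. ¬((a → ¬c) → (¬c → c)), w0
8. a → ¬c, w0
9. ¬(¬c → c), w0
10. ¬c, w0
11. ◇((a → ¬c) → (¬c → c)), w1
12. ¬(¬a ∧ c), w1
13. ¬((a → ¬c) → (¬c → c)), w1
14. a → ¬c, w1
15. ¬(¬c → c), w1
16. ¬c, w1
17. (a → ¬c) → (¬c → c), w2
18. ¬(¬a ∧ c), w2
19. ¬((a → ¬c) → (¬c → c)), w2
20. a → ¬c, w2
21. ¬(¬c → c), w2
22. ¬c, w2
23. ¬c → c, w2
24. c, w2
Accessibility: w0Rw0, w0Rw1, w0Rw2, w1Rw1, w1Rw2, w2Rw2
Branch closes: c and ¬c both at w2.
Every branch of the negation's tableau closes; the branch above is one of them.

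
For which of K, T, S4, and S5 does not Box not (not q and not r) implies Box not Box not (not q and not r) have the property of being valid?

S5

S5-tableau for the negation not (not Box not (not q and not r) implies Box not Box not (not q and not r)):
1. not (not Box not (not q and not r) implies Box not Box not (not q and not r)), 0
2. not Box not (not q and not r), 0
3. not Box not Box not (not q and not r), 0
4. not q and not r, 1
5. not q, 1
6. not r, 1
7. Box not (not q and not r), 2
8. not (not q and not r), 0
9. not (not q and not r), 1
10. not (not q and not r), 2
11. r, 0
12. r, 1
Accessibility: 0R0, 0R1, 0R2, 1R0, 1R1, 1R2, 2R0, 2R1, 2R2
Branch closes: r and not r both at 1.
Every branch closes (one shown): valid in S5.
S4-tableau for the negation not (not Box not (not q and not r) implies Box not Box not (not q and not r)):
1. not (not Box not (not q and not r) implies Box not Box not (not q and not r)), 0
2. not Box not (not q and not r), 0
3. not Box not Box not (not q and not r), 0
4. not q and not r, 1
5. not q, 1
6. not r, 1
7. Box not (not q and not r), 2
8. not (not q and not r), 2
9. r, 2
Accessibility: 0R0, 0R1, 0R2, 1R1, 2R2
Complete open branch: countermodel on an S4-frame, so not valid in S4, nor in K, T (the same frame is also a K-frame and a T-frame).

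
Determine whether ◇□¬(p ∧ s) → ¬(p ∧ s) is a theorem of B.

Tableau for the negation ¬(◇□¬(p ∧ s) → ¬(p ∧ s)):
1. ¬(◇□¬(p ∧ s) → ¬(p ∧ s)), u
2. ◇□¬(p ∧ s), u
3. p ∧ s, u
4. p, u
5. s, u
6. □¬(p ∧ s), v
7. ¬(p ∧ s), u
8. ¬(p ∧ s), v
9. ¬s, u
Accessibility: uRu, uRv, vRu, vRv
Branch closes: s and ¬s both at u.
Every branch of the negation's tableau closes; the branch above is one of them.

Valid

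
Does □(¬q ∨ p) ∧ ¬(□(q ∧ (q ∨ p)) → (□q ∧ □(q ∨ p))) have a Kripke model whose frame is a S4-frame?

Unsatisfiable (every branch closes)

1. □(¬q ∨ p) ∧ ¬(□(q ∧ (q ∨ p)) → (□q ∧ □(q ∨ p))), u
2. □(¬q ∨ p), u
3. ¬(□(q ∧ (q ∨ p)) → (□q ∧ □(q ∨ p))), u
4. □(q ∧ (q ∨ p)), u
5. ¬(□q ∧ □(q ∨ p)), u
6. ¬q ∨ p, u
7. q ∧ (q ∨ p), u
8. q, u
9. q ∨ p, u
10. ¬□(q ∨ p), u
11. p, u
12. ¬(q ∨ p), v
13. ¬q, v
14. ¬p, v
15. ¬q ∨ p, v
16. q ∧ (q ∨ p), v
17. q, v
18. q ∨ p, v
Accessibility: uRu, uRv, vRv
Branch closes: q and ¬q both at v.
(One branch shown.) All branches close.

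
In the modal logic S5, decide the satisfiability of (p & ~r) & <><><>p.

Satisfiable

1. (p & ~r) & <><><>p, 0
2. p & ~r, 0
3. <><><>p, 0
4. p, 0
5. ~r, 0
6. <><>p, 1
7. <>p, 2
8. p, 3
Accessibility: 0R0, 0R1, 0R2, 0R3, 1R0, 1R1, 1R2, 1R3, 2R0, 2R1, 2R2, 2R3, 3R0, 3R1, 3R2, 3R3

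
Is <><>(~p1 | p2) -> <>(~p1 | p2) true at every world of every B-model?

Tableau for the negation ~(<><>(~p1 | p2) -> <>(~p1 | p2)):
1. ~(<><>(~p1 | p2) -> <>(~p1 | p2)), u
2. <><>(~p1 | p2), u
3. ~<>(~p1 | p2), u
4. ~(~p1 | p2), u
5. p1, u
6. ~p2, u
7. <>(~p1 | p2), v
8. ~(~p1 | p2), v
9. p1, v
10. ~p2, v
11. ~p1 | p2, w
12. p2, w
Accessibility: uRu, uRv, vRu, vRv, vRw, wRv, wRw
The negation has an open branch (countermodel exists).

Invalid (countermodel exists)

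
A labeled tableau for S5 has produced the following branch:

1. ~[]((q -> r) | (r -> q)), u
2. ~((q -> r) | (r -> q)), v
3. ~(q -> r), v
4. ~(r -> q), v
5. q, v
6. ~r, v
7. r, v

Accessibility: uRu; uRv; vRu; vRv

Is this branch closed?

Closed

Both r and ~r appear at v.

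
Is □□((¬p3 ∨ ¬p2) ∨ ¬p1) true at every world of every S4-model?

Invalid (countermodel exists)

Tableau for the negation ¬□□((¬p3 ∨ ¬p2) ∨ ¬p1):
1. ¬□□((¬p3 ∨ ¬p2) ∨ ¬p1), 0
2. ¬□((¬p3 ∨ ¬p2) ∨ ¬p1), 1
3. ¬((¬p3 ∨ ¬p2) ∨ ¬p1), 2
4. ¬(¬p3 ∨ ¬p2), 2
5. p1, 2
6. p3, 2
7. p2, 2
Accessibility: 0R0, 0R1, 0R2, 1R1, 1R2, 2R2
The negation has an open branch (countermodel exists).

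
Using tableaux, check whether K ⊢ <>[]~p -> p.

Tableau for the negation ~(<>[]~p -> p):
1. ~(<>[]~p -> p), w0
2. <>[]~p, w0   [~->-rule on 1]
3. ~p, w0   [~->-rule on 1]
4. []~p, w1   [<>-rule on 2: fresh world w1, w0Rw1]
Accessibility: w0Rw1
The negation has an open branch (countermodel exists).

No, not valid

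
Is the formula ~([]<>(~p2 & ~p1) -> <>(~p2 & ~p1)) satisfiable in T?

No, unsatisfiable

1. ~([]<>(~p2 & ~p1) -> <>(~p2 & ~p1)), u
2. []<>(~p2 & ~p1), u
3. ~<>(~p2 & ~p1), u
4. <>(~p2 & ~p1), u
5. ~(~p2 & ~p1), u
6. p1, u
7. ~p2 & ~p1, v
8. ~p2, v
9. ~p1, v
10. <>(~p2 & ~p1), v
11. ~(~p2 & ~p1), v
12. p1, v
Accessibility: uRu, uRv, vRv
Branch closes: p1 and ~p1 both at v.
(One branch shown.) All branches close.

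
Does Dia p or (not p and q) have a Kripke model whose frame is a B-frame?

1. Dia p or (not p and q), 0
2. not p and q, 0   [or-rule on 1 (branches; this branch)]
3. not p, 0   [and-rule on 2]
4. q, 0   [and-rule on 2]
Accessibility: 0R0

Satisfiable (open branch found)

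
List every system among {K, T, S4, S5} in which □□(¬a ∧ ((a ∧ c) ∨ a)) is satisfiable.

K

T-tableau for the formula:
1. □□(¬a ∧ ((a ∧ c) ∨ a)), u
2. □(¬a ∧ ((a ∧ c) ∨ a)), u
3. ¬a ∧ ((a ∧ c) ∨ a), u
4. ¬a, u
5. (a ∧ c) ∨ a, u
6. a ∧ c, u
7. a, u
8. c, u
Accessibility: uRu
Branch closes: a and ¬a both at u.
Every branch closes (one shown): unsatisfiable in T, hence also in S4, S5 (every S4/S5-frame is a T-frame).
K-tableau for the formula:
1. □□(¬a ∧ ((a ∧ c) ∨ a)), u
Complete open branch: satisfiable in K.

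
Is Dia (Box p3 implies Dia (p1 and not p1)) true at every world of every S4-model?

Tableau for the negation not Dia (Box p3 implies Dia (p1 and not p1)):
1. not Dia (Box p3 implies Dia (p1 and not p1)), w0
2. not (Box p3 implies Dia (p1 and not p1)), w0
3. Box p3, w0
4. not Dia (p1 and not p1), w0
5. p3, w0
6. not (p1 and not p1), w0
7. p1, w0
Accessibility: w0Rw0
The negation has an open branch (countermodel exists).

Invalid (countermodel exists)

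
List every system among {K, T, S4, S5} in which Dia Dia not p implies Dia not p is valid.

S4, S5

T-tableau for the negation not (Dia Dia not p implies Dia not p):
1. not (Dia Dia not p implies Dia not p), 0
2. Dia Dia not p, 0   [neg-implies-rule on 1]
3. not Dia not p, 0   [neg-implies-rule on 1]
4. p, 0   [neg-Dia-rule on 3 via 0R0]
5. Dia not p, 1   [Dia-rule on 2: fresh world 1, 0R1]
6. p, 1   [neg-Dia-rule on 3 via 0R1]
7. not p, 2   [Dia-rule on 5: fresh world 2, 1R2]
Accessibility: 0R0, 0R1, 1R1, 1R2, 2R2
Complete open branch: countermodel on a T-frame, so not valid in T, nor in K (the same frame is also a K-frame).
S4-tableau for the negation not (Dia Dia not p implies Dia not p):
1. not (Dia Dia not p implies Dia not p), 0
2. Dia Dia not p, 0   [neg-implies-rule on 1]
3. not Dia not p, 0   [neg-implies-rule on 1]
4. p, 0   [neg-Dia-rule on 3 via 0R0]
5. Dia not p, 1   [Dia-rule on 2: fresh world 1, 0R1]
6. p, 1   [neg-Dia-rule on 3 via 0R1]
7. not p, 2   [Dia-rule on 5: fresh world 2, 1R2]
8. p, 2   [neg-Dia-rule on 3 via 0R2]
Accessibility: 0R0, 0R1, 0R2, 1R1, 1R2, 2R2
Branch closes: p and not p both at 2.
Every branch closes (one shown): valid in S4, hence also in S5 (every theorem of S4 is a theorem of S5).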